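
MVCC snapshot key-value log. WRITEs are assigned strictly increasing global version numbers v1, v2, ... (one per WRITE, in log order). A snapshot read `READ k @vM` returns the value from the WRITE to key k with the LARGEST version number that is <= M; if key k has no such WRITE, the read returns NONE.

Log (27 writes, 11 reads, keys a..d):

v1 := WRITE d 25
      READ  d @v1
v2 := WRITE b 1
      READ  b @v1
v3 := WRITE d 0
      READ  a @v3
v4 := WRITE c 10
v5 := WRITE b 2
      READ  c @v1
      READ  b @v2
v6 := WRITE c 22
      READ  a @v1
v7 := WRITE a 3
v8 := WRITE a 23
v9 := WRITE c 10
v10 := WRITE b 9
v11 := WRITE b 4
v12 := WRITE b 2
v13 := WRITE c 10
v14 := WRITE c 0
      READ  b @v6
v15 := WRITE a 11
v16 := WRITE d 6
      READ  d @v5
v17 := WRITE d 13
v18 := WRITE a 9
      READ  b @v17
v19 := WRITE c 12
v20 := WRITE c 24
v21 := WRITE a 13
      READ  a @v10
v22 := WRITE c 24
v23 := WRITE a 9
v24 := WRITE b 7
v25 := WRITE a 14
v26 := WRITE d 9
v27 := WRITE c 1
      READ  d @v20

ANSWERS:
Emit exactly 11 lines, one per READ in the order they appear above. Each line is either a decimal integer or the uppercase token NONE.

Answer: 25
NONE
NONE
NONE
1
NONE
2
0
2
23
13

Derivation:
v1: WRITE d=25  (d history now [(1, 25)])
READ d @v1: history=[(1, 25)] -> pick v1 -> 25
v2: WRITE b=1  (b history now [(2, 1)])
READ b @v1: history=[(2, 1)] -> no version <= 1 -> NONE
v3: WRITE d=0  (d history now [(1, 25), (3, 0)])
READ a @v3: history=[] -> no version <= 3 -> NONE
v4: WRITE c=10  (c history now [(4, 10)])
v5: WRITE b=2  (b history now [(2, 1), (5, 2)])
READ c @v1: history=[(4, 10)] -> no version <= 1 -> NONE
READ b @v2: history=[(2, 1), (5, 2)] -> pick v2 -> 1
v6: WRITE c=22  (c history now [(4, 10), (6, 22)])
READ a @v1: history=[] -> no version <= 1 -> NONE
v7: WRITE a=3  (a history now [(7, 3)])
v8: WRITE a=23  (a history now [(7, 3), (8, 23)])
v9: WRITE c=10  (c history now [(4, 10), (6, 22), (9, 10)])
v10: WRITE b=9  (b history now [(2, 1), (5, 2), (10, 9)])
v11: WRITE b=4  (b history now [(2, 1), (5, 2), (10, 9), (11, 4)])
v12: WRITE b=2  (b history now [(2, 1), (5, 2), (10, 9), (11, 4), (12, 2)])
v13: WRITE c=10  (c history now [(4, 10), (6, 22), (9, 10), (13, 10)])
v14: WRITE c=0  (c history now [(4, 10), (6, 22), (9, 10), (13, 10), (14, 0)])
READ b @v6: history=[(2, 1), (5, 2), (10, 9), (11, 4), (12, 2)] -> pick v5 -> 2
v15: WRITE a=11  (a history now [(7, 3), (8, 23), (15, 11)])
v16: WRITE d=6  (d history now [(1, 25), (3, 0), (16, 6)])
READ d @v5: history=[(1, 25), (3, 0), (16, 6)] -> pick v3 -> 0
v17: WRITE d=13  (d history now [(1, 25), (3, 0), (16, 6), (17, 13)])
v18: WRITE a=9  (a history now [(7, 3), (8, 23), (15, 11), (18, 9)])
READ b @v17: history=[(2, 1), (5, 2), (10, 9), (11, 4), (12, 2)] -> pick v12 -> 2
v19: WRITE c=12  (c history now [(4, 10), (6, 22), (9, 10), (13, 10), (14, 0), (19, 12)])
v20: WRITE c=24  (c history now [(4, 10), (6, 22), (9, 10), (13, 10), (14, 0), (19, 12), (20, 24)])
v21: WRITE a=13  (a history now [(7, 3), (8, 23), (15, 11), (18, 9), (21, 13)])
READ a @v10: history=[(7, 3), (8, 23), (15, 11), (18, 9), (21, 13)] -> pick v8 -> 23
v22: WRITE c=24  (c history now [(4, 10), (6, 22), (9, 10), (13, 10), (14, 0), (19, 12), (20, 24), (22, 24)])
v23: WRITE a=9  (a history now [(7, 3), (8, 23), (15, 11), (18, 9), (21, 13), (23, 9)])
v24: WRITE b=7  (b history now [(2, 1), (5, 2), (10, 9), (11, 4), (12, 2), (24, 7)])
v25: WRITE a=14  (a history now [(7, 3), (8, 23), (15, 11), (18, 9), (21, 13), (23, 9), (25, 14)])
v26: WRITE d=9  (d history now [(1, 25), (3, 0), (16, 6), (17, 13), (26, 9)])
v27: WRITE c=1  (c history now [(4, 10), (6, 22), (9, 10), (13, 10), (14, 0), (19, 12), (20, 24), (22, 24), (27, 1)])
READ d @v20: history=[(1, 25), (3, 0), (16, 6), (17, 13), (26, 9)] -> pick v17 -> 13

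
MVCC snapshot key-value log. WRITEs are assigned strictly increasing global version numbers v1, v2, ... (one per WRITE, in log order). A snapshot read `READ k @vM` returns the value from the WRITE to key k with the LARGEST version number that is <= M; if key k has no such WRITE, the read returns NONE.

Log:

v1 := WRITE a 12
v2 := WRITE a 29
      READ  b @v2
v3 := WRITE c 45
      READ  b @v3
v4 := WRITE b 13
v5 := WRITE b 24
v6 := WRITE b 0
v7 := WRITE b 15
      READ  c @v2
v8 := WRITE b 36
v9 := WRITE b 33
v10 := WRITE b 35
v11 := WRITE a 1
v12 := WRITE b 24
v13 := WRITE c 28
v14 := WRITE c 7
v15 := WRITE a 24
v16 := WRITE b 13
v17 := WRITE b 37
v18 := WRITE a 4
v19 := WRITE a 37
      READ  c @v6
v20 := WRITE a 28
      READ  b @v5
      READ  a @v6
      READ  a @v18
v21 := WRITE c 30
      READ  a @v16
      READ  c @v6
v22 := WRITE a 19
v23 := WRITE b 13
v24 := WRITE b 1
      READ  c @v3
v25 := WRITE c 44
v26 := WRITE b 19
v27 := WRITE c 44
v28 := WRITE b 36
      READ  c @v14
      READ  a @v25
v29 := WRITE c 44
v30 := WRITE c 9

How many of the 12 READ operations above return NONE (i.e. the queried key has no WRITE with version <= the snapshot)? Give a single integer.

Answer: 3

Derivation:
v1: WRITE a=12  (a history now [(1, 12)])
v2: WRITE a=29  (a history now [(1, 12), (2, 29)])
READ b @v2: history=[] -> no version <= 2 -> NONE
v3: WRITE c=45  (c history now [(3, 45)])
READ b @v3: history=[] -> no version <= 3 -> NONE
v4: WRITE b=13  (b history now [(4, 13)])
v5: WRITE b=24  (b history now [(4, 13), (5, 24)])
v6: WRITE b=0  (b history now [(4, 13), (5, 24), (6, 0)])
v7: WRITE b=15  (b history now [(4, 13), (5, 24), (6, 0), (7, 15)])
READ c @v2: history=[(3, 45)] -> no version <= 2 -> NONE
v8: WRITE b=36  (b history now [(4, 13), (5, 24), (6, 0), (7, 15), (8, 36)])
v9: WRITE b=33  (b history now [(4, 13), (5, 24), (6, 0), (7, 15), (8, 36), (9, 33)])
v10: WRITE b=35  (b history now [(4, 13), (5, 24), (6, 0), (7, 15), (8, 36), (9, 33), (10, 35)])
v11: WRITE a=1  (a history now [(1, 12), (2, 29), (11, 1)])
v12: WRITE b=24  (b history now [(4, 13), (5, 24), (6, 0), (7, 15), (8, 36), (9, 33), (10, 35), (12, 24)])
v13: WRITE c=28  (c history now [(3, 45), (13, 28)])
v14: WRITE c=7  (c history now [(3, 45), (13, 28), (14, 7)])
v15: WRITE a=24  (a history now [(1, 12), (2, 29), (11, 1), (15, 24)])
v16: WRITE b=13  (b history now [(4, 13), (5, 24), (6, 0), (7, 15), (8, 36), (9, 33), (10, 35), (12, 24), (16, 13)])
v17: WRITE b=37  (b history now [(4, 13), (5, 24), (6, 0), (7, 15), (8, 36), (9, 33), (10, 35), (12, 24), (16, 13), (17, 37)])
v18: WRITE a=4  (a history now [(1, 12), (2, 29), (11, 1), (15, 24), (18, 4)])
v19: WRITE a=37  (a history now [(1, 12), (2, 29), (11, 1), (15, 24), (18, 4), (19, 37)])
READ c @v6: history=[(3, 45), (13, 28), (14, 7)] -> pick v3 -> 45
v20: WRITE a=28  (a history now [(1, 12), (2, 29), (11, 1), (15, 24), (18, 4), (19, 37), (20, 28)])
READ b @v5: history=[(4, 13), (5, 24), (6, 0), (7, 15), (8, 36), (9, 33), (10, 35), (12, 24), (16, 13), (17, 37)] -> pick v5 -> 24
READ a @v6: history=[(1, 12), (2, 29), (11, 1), (15, 24), (18, 4), (19, 37), (20, 28)] -> pick v2 -> 29
READ a @v18: history=[(1, 12), (2, 29), (11, 1), (15, 24), (18, 4), (19, 37), (20, 28)] -> pick v18 -> 4
v21: WRITE c=30  (c history now [(3, 45), (13, 28), (14, 7), (21, 30)])
READ a @v16: history=[(1, 12), (2, 29), (11, 1), (15, 24), (18, 4), (19, 37), (20, 28)] -> pick v15 -> 24
READ c @v6: history=[(3, 45), (13, 28), (14, 7), (21, 30)] -> pick v3 -> 45
v22: WRITE a=19  (a history now [(1, 12), (2, 29), (11, 1), (15, 24), (18, 4), (19, 37), (20, 28), (22, 19)])
v23: WRITE b=13  (b history now [(4, 13), (5, 24), (6, 0), (7, 15), (8, 36), (9, 33), (10, 35), (12, 24), (16, 13), (17, 37), (23, 13)])
v24: WRITE b=1  (b history now [(4, 13), (5, 24), (6, 0), (7, 15), (8, 36), (9, 33), (10, 35), (12, 24), (16, 13), (17, 37), (23, 13), (24, 1)])
READ c @v3: history=[(3, 45), (13, 28), (14, 7), (21, 30)] -> pick v3 -> 45
v25: WRITE c=44  (c history now [(3, 45), (13, 28), (14, 7), (21, 30), (25, 44)])
v26: WRITE b=19  (b history now [(4, 13), (5, 24), (6, 0), (7, 15), (8, 36), (9, 33), (10, 35), (12, 24), (16, 13), (17, 37), (23, 13), (24, 1), (26, 19)])
v27: WRITE c=44  (c history now [(3, 45), (13, 28), (14, 7), (21, 30), (25, 44), (27, 44)])
v28: WRITE b=36  (b history now [(4, 13), (5, 24), (6, 0), (7, 15), (8, 36), (9, 33), (10, 35), (12, 24), (16, 13), (17, 37), (23, 13), (24, 1), (26, 19), (28, 36)])
READ c @v14: history=[(3, 45), (13, 28), (14, 7), (21, 30), (25, 44), (27, 44)] -> pick v14 -> 7
READ a @v25: history=[(1, 12), (2, 29), (11, 1), (15, 24), (18, 4), (19, 37), (20, 28), (22, 19)] -> pick v22 -> 19
v29: WRITE c=44  (c history now [(3, 45), (13, 28), (14, 7), (21, 30), (25, 44), (27, 44), (29, 44)])
v30: WRITE c=9  (c history now [(3, 45), (13, 28), (14, 7), (21, 30), (25, 44), (27, 44), (29, 44), (30, 9)])
Read results in order: ['NONE', 'NONE', 'NONE', '45', '24', '29', '4', '24', '45', '45', '7', '19']
NONE count = 3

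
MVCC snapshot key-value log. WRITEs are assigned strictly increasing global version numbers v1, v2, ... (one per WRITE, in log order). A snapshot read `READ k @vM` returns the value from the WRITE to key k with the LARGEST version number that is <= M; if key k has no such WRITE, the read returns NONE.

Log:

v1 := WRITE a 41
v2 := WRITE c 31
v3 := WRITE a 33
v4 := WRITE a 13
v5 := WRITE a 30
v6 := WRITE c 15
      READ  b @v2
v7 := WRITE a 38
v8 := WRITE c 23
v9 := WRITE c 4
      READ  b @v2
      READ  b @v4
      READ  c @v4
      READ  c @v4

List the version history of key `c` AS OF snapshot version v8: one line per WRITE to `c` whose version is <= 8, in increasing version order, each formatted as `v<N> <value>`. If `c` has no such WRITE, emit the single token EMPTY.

Scan writes for key=c with version <= 8:
  v1 WRITE a 41 -> skip
  v2 WRITE c 31 -> keep
  v3 WRITE a 33 -> skip
  v4 WRITE a 13 -> skip
  v5 WRITE a 30 -> skip
  v6 WRITE c 15 -> keep
  v7 WRITE a 38 -> skip
  v8 WRITE c 23 -> keep
  v9 WRITE c 4 -> drop (> snap)
Collected: [(2, 31), (6, 15), (8, 23)]

Answer: v2 31
v6 15
v8 23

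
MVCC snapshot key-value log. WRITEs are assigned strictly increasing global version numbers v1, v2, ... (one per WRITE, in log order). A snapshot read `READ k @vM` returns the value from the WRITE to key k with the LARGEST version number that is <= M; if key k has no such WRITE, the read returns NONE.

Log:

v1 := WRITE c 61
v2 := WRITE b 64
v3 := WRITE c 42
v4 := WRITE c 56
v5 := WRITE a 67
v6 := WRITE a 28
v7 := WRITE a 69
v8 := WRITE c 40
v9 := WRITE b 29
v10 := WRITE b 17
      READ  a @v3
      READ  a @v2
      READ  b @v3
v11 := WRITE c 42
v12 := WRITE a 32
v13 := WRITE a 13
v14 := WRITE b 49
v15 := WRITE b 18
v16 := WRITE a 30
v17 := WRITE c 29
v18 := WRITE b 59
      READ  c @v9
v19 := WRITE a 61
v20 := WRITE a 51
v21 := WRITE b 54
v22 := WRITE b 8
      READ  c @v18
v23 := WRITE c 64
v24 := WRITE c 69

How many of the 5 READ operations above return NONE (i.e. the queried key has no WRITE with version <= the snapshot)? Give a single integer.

v1: WRITE c=61  (c history now [(1, 61)])
v2: WRITE b=64  (b history now [(2, 64)])
v3: WRITE c=42  (c history now [(1, 61), (3, 42)])
v4: WRITE c=56  (c history now [(1, 61), (3, 42), (4, 56)])
v5: WRITE a=67  (a history now [(5, 67)])
v6: WRITE a=28  (a history now [(5, 67), (6, 28)])
v7: WRITE a=69  (a history now [(5, 67), (6, 28), (7, 69)])
v8: WRITE c=40  (c history now [(1, 61), (3, 42), (4, 56), (8, 40)])
v9: WRITE b=29  (b history now [(2, 64), (9, 29)])
v10: WRITE b=17  (b history now [(2, 64), (9, 29), (10, 17)])
READ a @v3: history=[(5, 67), (6, 28), (7, 69)] -> no version <= 3 -> NONE
READ a @v2: history=[(5, 67), (6, 28), (7, 69)] -> no version <= 2 -> NONE
READ b @v3: history=[(2, 64), (9, 29), (10, 17)] -> pick v2 -> 64
v11: WRITE c=42  (c history now [(1, 61), (3, 42), (4, 56), (8, 40), (11, 42)])
v12: WRITE a=32  (a history now [(5, 67), (6, 28), (7, 69), (12, 32)])
v13: WRITE a=13  (a history now [(5, 67), (6, 28), (7, 69), (12, 32), (13, 13)])
v14: WRITE b=49  (b history now [(2, 64), (9, 29), (10, 17), (14, 49)])
v15: WRITE b=18  (b history now [(2, 64), (9, 29), (10, 17), (14, 49), (15, 18)])
v16: WRITE a=30  (a history now [(5, 67), (6, 28), (7, 69), (12, 32), (13, 13), (16, 30)])
v17: WRITE c=29  (c history now [(1, 61), (3, 42), (4, 56), (8, 40), (11, 42), (17, 29)])
v18: WRITE b=59  (b history now [(2, 64), (9, 29), (10, 17), (14, 49), (15, 18), (18, 59)])
READ c @v9: history=[(1, 61), (3, 42), (4, 56), (8, 40), (11, 42), (17, 29)] -> pick v8 -> 40
v19: WRITE a=61  (a history now [(5, 67), (6, 28), (7, 69), (12, 32), (13, 13), (16, 30), (19, 61)])
v20: WRITE a=51  (a history now [(5, 67), (6, 28), (7, 69), (12, 32), (13, 13), (16, 30), (19, 61), (20, 51)])
v21: WRITE b=54  (b history now [(2, 64), (9, 29), (10, 17), (14, 49), (15, 18), (18, 59), (21, 54)])
v22: WRITE b=8  (b history now [(2, 64), (9, 29), (10, 17), (14, 49), (15, 18), (18, 59), (21, 54), (22, 8)])
READ c @v18: history=[(1, 61), (3, 42), (4, 56), (8, 40), (11, 42), (17, 29)] -> pick v17 -> 29
v23: WRITE c=64  (c history now [(1, 61), (3, 42), (4, 56), (8, 40), (11, 42), (17, 29), (23, 64)])
v24: WRITE c=69  (c history now [(1, 61), (3, 42), (4, 56), (8, 40), (11, 42), (17, 29), (23, 64), (24, 69)])
Read results in order: ['NONE', 'NONE', '64', '40', '29']
NONE count = 2

Answer: 2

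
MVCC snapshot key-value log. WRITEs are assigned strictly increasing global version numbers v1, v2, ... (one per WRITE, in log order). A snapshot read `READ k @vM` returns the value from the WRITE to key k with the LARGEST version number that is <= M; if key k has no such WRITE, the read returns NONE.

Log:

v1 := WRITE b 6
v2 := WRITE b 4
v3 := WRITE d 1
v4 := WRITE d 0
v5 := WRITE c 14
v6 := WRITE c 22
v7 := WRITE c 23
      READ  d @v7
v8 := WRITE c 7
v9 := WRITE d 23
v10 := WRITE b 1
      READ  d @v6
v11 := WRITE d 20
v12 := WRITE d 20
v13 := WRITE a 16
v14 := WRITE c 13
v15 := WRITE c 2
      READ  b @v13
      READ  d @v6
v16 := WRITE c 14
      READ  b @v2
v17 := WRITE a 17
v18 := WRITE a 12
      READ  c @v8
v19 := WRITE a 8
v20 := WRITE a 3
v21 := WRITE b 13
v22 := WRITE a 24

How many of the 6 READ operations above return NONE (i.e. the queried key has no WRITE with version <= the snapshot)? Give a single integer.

v1: WRITE b=6  (b history now [(1, 6)])
v2: WRITE b=4  (b history now [(1, 6), (2, 4)])
v3: WRITE d=1  (d history now [(3, 1)])
v4: WRITE d=0  (d history now [(3, 1), (4, 0)])
v5: WRITE c=14  (c history now [(5, 14)])
v6: WRITE c=22  (c history now [(5, 14), (6, 22)])
v7: WRITE c=23  (c history now [(5, 14), (6, 22), (7, 23)])
READ d @v7: history=[(3, 1), (4, 0)] -> pick v4 -> 0
v8: WRITE c=7  (c history now [(5, 14), (6, 22), (7, 23), (8, 7)])
v9: WRITE d=23  (d history now [(3, 1), (4, 0), (9, 23)])
v10: WRITE b=1  (b history now [(1, 6), (2, 4), (10, 1)])
READ d @v6: history=[(3, 1), (4, 0), (9, 23)] -> pick v4 -> 0
v11: WRITE d=20  (d history now [(3, 1), (4, 0), (9, 23), (11, 20)])
v12: WRITE d=20  (d history now [(3, 1), (4, 0), (9, 23), (11, 20), (12, 20)])
v13: WRITE a=16  (a history now [(13, 16)])
v14: WRITE c=13  (c history now [(5, 14), (6, 22), (7, 23), (8, 7), (14, 13)])
v15: WRITE c=2  (c history now [(5, 14), (6, 22), (7, 23), (8, 7), (14, 13), (15, 2)])
READ b @v13: history=[(1, 6), (2, 4), (10, 1)] -> pick v10 -> 1
READ d @v6: history=[(3, 1), (4, 0), (9, 23), (11, 20), (12, 20)] -> pick v4 -> 0
v16: WRITE c=14  (c history now [(5, 14), (6, 22), (7, 23), (8, 7), (14, 13), (15, 2), (16, 14)])
READ b @v2: history=[(1, 6), (2, 4), (10, 1)] -> pick v2 -> 4
v17: WRITE a=17  (a history now [(13, 16), (17, 17)])
v18: WRITE a=12  (a history now [(13, 16), (17, 17), (18, 12)])
READ c @v8: history=[(5, 14), (6, 22), (7, 23), (8, 7), (14, 13), (15, 2), (16, 14)] -> pick v8 -> 7
v19: WRITE a=8  (a history now [(13, 16), (17, 17), (18, 12), (19, 8)])
v20: WRITE a=3  (a history now [(13, 16), (17, 17), (18, 12), (19, 8), (20, 3)])
v21: WRITE b=13  (b history now [(1, 6), (2, 4), (10, 1), (21, 13)])
v22: WRITE a=24  (a history now [(13, 16), (17, 17), (18, 12), (19, 8), (20, 3), (22, 24)])
Read results in order: ['0', '0', '1', '0', '4', '7']
NONE count = 0

Answer: 0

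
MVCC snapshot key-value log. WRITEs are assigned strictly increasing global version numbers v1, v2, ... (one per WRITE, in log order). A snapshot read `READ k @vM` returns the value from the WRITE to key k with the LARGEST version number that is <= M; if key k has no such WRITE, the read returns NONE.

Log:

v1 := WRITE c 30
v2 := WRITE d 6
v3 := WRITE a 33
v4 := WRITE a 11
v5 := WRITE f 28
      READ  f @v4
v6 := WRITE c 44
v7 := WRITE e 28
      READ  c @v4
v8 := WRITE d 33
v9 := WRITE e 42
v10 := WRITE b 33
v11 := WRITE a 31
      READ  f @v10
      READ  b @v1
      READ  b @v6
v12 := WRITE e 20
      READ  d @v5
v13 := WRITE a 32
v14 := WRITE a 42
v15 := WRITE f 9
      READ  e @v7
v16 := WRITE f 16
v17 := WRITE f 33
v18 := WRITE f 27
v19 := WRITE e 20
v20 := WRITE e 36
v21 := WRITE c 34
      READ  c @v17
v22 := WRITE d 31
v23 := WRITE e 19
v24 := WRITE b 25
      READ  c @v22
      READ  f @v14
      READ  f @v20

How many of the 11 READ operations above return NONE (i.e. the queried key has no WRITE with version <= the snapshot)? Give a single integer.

Answer: 3

Derivation:
v1: WRITE c=30  (c history now [(1, 30)])
v2: WRITE d=6  (d history now [(2, 6)])
v3: WRITE a=33  (a history now [(3, 33)])
v4: WRITE a=11  (a history now [(3, 33), (4, 11)])
v5: WRITE f=28  (f history now [(5, 28)])
READ f @v4: history=[(5, 28)] -> no version <= 4 -> NONE
v6: WRITE c=44  (c history now [(1, 30), (6, 44)])
v7: WRITE e=28  (e history now [(7, 28)])
READ c @v4: history=[(1, 30), (6, 44)] -> pick v1 -> 30
v8: WRITE d=33  (d history now [(2, 6), (8, 33)])
v9: WRITE e=42  (e history now [(7, 28), (9, 42)])
v10: WRITE b=33  (b history now [(10, 33)])
v11: WRITE a=31  (a history now [(3, 33), (4, 11), (11, 31)])
READ f @v10: history=[(5, 28)] -> pick v5 -> 28
READ b @v1: history=[(10, 33)] -> no version <= 1 -> NONE
READ b @v6: history=[(10, 33)] -> no version <= 6 -> NONE
v12: WRITE e=20  (e history now [(7, 28), (9, 42), (12, 20)])
READ d @v5: history=[(2, 6), (8, 33)] -> pick v2 -> 6
v13: WRITE a=32  (a history now [(3, 33), (4, 11), (11, 31), (13, 32)])
v14: WRITE a=42  (a history now [(3, 33), (4, 11), (11, 31), (13, 32), (14, 42)])
v15: WRITE f=9  (f history now [(5, 28), (15, 9)])
READ e @v7: history=[(7, 28), (9, 42), (12, 20)] -> pick v7 -> 28
v16: WRITE f=16  (f history now [(5, 28), (15, 9), (16, 16)])
v17: WRITE f=33  (f history now [(5, 28), (15, 9), (16, 16), (17, 33)])
v18: WRITE f=27  (f history now [(5, 28), (15, 9), (16, 16), (17, 33), (18, 27)])
v19: WRITE e=20  (e history now [(7, 28), (9, 42), (12, 20), (19, 20)])
v20: WRITE e=36  (e history now [(7, 28), (9, 42), (12, 20), (19, 20), (20, 36)])
v21: WRITE c=34  (c history now [(1, 30), (6, 44), (21, 34)])
READ c @v17: history=[(1, 30), (6, 44), (21, 34)] -> pick v6 -> 44
v22: WRITE d=31  (d history now [(2, 6), (8, 33), (22, 31)])
v23: WRITE e=19  (e history now [(7, 28), (9, 42), (12, 20), (19, 20), (20, 36), (23, 19)])
v24: WRITE b=25  (b history now [(10, 33), (24, 25)])
READ c @v22: history=[(1, 30), (6, 44), (21, 34)] -> pick v21 -> 34
READ f @v14: history=[(5, 28), (15, 9), (16, 16), (17, 33), (18, 27)] -> pick v5 -> 28
READ f @v20: history=[(5, 28), (15, 9), (16, 16), (17, 33), (18, 27)] -> pick v18 -> 27
Read results in order: ['NONE', '30', '28', 'NONE', 'NONE', '6', '28', '44', '34', '28', '27']
NONE count = 3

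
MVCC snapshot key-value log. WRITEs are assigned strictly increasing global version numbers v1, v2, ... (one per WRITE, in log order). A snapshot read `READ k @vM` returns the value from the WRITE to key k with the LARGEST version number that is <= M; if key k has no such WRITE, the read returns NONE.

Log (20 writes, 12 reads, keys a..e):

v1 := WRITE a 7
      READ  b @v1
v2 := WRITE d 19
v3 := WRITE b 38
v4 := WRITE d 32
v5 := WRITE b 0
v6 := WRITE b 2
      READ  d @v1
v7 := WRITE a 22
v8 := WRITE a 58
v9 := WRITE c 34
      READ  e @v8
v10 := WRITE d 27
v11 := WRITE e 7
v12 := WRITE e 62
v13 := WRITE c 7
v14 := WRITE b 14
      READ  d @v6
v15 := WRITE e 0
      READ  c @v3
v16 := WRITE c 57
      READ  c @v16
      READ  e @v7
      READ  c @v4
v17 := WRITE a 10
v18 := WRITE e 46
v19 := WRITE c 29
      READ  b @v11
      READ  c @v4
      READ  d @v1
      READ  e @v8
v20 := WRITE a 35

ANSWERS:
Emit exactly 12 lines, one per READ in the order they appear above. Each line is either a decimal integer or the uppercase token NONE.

v1: WRITE a=7  (a history now [(1, 7)])
READ b @v1: history=[] -> no version <= 1 -> NONE
v2: WRITE d=19  (d history now [(2, 19)])
v3: WRITE b=38  (b history now [(3, 38)])
v4: WRITE d=32  (d history now [(2, 19), (4, 32)])
v5: WRITE b=0  (b history now [(3, 38), (5, 0)])
v6: WRITE b=2  (b history now [(3, 38), (5, 0), (6, 2)])
READ d @v1: history=[(2, 19), (4, 32)] -> no version <= 1 -> NONE
v7: WRITE a=22  (a history now [(1, 7), (7, 22)])
v8: WRITE a=58  (a history now [(1, 7), (7, 22), (8, 58)])
v9: WRITE c=34  (c history now [(9, 34)])
READ e @v8: history=[] -> no version <= 8 -> NONE
v10: WRITE d=27  (d history now [(2, 19), (4, 32), (10, 27)])
v11: WRITE e=7  (e history now [(11, 7)])
v12: WRITE e=62  (e history now [(11, 7), (12, 62)])
v13: WRITE c=7  (c history now [(9, 34), (13, 7)])
v14: WRITE b=14  (b history now [(3, 38), (5, 0), (6, 2), (14, 14)])
READ d @v6: history=[(2, 19), (4, 32), (10, 27)] -> pick v4 -> 32
v15: WRITE e=0  (e history now [(11, 7), (12, 62), (15, 0)])
READ c @v3: history=[(9, 34), (13, 7)] -> no version <= 3 -> NONE
v16: WRITE c=57  (c history now [(9, 34), (13, 7), (16, 57)])
READ c @v16: history=[(9, 34), (13, 7), (16, 57)] -> pick v16 -> 57
READ e @v7: history=[(11, 7), (12, 62), (15, 0)] -> no version <= 7 -> NONE
READ c @v4: history=[(9, 34), (13, 7), (16, 57)] -> no version <= 4 -> NONE
v17: WRITE a=10  (a history now [(1, 7), (7, 22), (8, 58), (17, 10)])
v18: WRITE e=46  (e history now [(11, 7), (12, 62), (15, 0), (18, 46)])
v19: WRITE c=29  (c history now [(9, 34), (13, 7), (16, 57), (19, 29)])
READ b @v11: history=[(3, 38), (5, 0), (6, 2), (14, 14)] -> pick v6 -> 2
READ c @v4: history=[(9, 34), (13, 7), (16, 57), (19, 29)] -> no version <= 4 -> NONE
READ d @v1: history=[(2, 19), (4, 32), (10, 27)] -> no version <= 1 -> NONE
READ e @v8: history=[(11, 7), (12, 62), (15, 0), (18, 46)] -> no version <= 8 -> NONE
v20: WRITE a=35  (a history now [(1, 7), (7, 22), (8, 58), (17, 10), (20, 35)])

Answer: NONE
NONE
NONE
32
NONE
57
NONE
NONE
2
NONE
NONE
NONE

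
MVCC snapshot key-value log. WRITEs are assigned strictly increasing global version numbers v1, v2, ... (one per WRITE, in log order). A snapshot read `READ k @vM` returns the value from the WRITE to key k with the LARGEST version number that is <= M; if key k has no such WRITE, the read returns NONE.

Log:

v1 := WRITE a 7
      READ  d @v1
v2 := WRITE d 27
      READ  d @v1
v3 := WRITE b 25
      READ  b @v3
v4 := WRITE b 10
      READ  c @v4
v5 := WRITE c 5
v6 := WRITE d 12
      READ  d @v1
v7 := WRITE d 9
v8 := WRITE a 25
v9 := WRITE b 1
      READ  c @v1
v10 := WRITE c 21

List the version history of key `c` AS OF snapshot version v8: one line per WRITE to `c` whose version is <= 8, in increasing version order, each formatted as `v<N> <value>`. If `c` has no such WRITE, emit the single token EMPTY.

Scan writes for key=c with version <= 8:
  v1 WRITE a 7 -> skip
  v2 WRITE d 27 -> skip
  v3 WRITE b 25 -> skip
  v4 WRITE b 10 -> skip
  v5 WRITE c 5 -> keep
  v6 WRITE d 12 -> skip
  v7 WRITE d 9 -> skip
  v8 WRITE a 25 -> skip
  v9 WRITE b 1 -> skip
  v10 WRITE c 21 -> drop (> snap)
Collected: [(5, 5)]

Answer: v5 5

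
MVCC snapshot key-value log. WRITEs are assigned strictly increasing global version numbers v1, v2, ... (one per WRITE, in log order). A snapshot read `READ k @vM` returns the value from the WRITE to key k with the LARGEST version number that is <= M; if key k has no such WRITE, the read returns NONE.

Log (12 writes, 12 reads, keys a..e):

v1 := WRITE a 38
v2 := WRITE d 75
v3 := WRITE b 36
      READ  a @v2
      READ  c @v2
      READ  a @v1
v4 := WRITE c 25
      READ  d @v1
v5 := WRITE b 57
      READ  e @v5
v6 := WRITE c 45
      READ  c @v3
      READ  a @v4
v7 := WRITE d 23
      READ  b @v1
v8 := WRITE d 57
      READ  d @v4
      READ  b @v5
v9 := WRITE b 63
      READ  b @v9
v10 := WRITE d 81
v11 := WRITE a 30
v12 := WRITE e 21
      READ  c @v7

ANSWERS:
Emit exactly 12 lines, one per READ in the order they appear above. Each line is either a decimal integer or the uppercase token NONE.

Answer: 38
NONE
38
NONE
NONE
NONE
38
NONE
75
57
63
45

Derivation:
v1: WRITE a=38  (a history now [(1, 38)])
v2: WRITE d=75  (d history now [(2, 75)])
v3: WRITE b=36  (b history now [(3, 36)])
READ a @v2: history=[(1, 38)] -> pick v1 -> 38
READ c @v2: history=[] -> no version <= 2 -> NONE
READ a @v1: history=[(1, 38)] -> pick v1 -> 38
v4: WRITE c=25  (c history now [(4, 25)])
READ d @v1: history=[(2, 75)] -> no version <= 1 -> NONE
v5: WRITE b=57  (b history now [(3, 36), (5, 57)])
READ e @v5: history=[] -> no version <= 5 -> NONE
v6: WRITE c=45  (c history now [(4, 25), (6, 45)])
READ c @v3: history=[(4, 25), (6, 45)] -> no version <= 3 -> NONE
READ a @v4: history=[(1, 38)] -> pick v1 -> 38
v7: WRITE d=23  (d history now [(2, 75), (7, 23)])
READ b @v1: history=[(3, 36), (5, 57)] -> no version <= 1 -> NONE
v8: WRITE d=57  (d history now [(2, 75), (7, 23), (8, 57)])
READ d @v4: history=[(2, 75), (7, 23), (8, 57)] -> pick v2 -> 75
READ b @v5: history=[(3, 36), (5, 57)] -> pick v5 -> 57
v9: WRITE b=63  (b history now [(3, 36), (5, 57), (9, 63)])
READ b @v9: history=[(3, 36), (5, 57), (9, 63)] -> pick v9 -> 63
v10: WRITE d=81  (d history now [(2, 75), (7, 23), (8, 57), (10, 81)])
v11: WRITE a=30  (a history now [(1, 38), (11, 30)])
v12: WRITE e=21  (e history now [(12, 21)])
READ c @v7: history=[(4, 25), (6, 45)] -> pick v6 -> 45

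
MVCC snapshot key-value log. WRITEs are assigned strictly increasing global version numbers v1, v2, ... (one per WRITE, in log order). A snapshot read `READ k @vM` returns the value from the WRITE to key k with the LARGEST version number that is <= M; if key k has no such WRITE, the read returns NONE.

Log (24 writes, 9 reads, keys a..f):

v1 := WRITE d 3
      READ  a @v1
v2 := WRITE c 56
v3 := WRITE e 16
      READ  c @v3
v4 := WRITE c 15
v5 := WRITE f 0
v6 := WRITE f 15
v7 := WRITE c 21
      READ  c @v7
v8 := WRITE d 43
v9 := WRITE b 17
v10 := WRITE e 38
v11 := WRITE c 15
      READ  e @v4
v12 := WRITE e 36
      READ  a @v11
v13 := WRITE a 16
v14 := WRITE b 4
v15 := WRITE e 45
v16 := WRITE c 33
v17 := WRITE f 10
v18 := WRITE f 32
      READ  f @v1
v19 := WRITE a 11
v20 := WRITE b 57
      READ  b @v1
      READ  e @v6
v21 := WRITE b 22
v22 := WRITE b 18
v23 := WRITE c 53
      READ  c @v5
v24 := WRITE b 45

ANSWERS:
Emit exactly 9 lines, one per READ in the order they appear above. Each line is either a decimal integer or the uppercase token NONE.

Answer: NONE
56
21
16
NONE
NONE
NONE
16
15

Derivation:
v1: WRITE d=3  (d history now [(1, 3)])
READ a @v1: history=[] -> no version <= 1 -> NONE
v2: WRITE c=56  (c history now [(2, 56)])
v3: WRITE e=16  (e history now [(3, 16)])
READ c @v3: history=[(2, 56)] -> pick v2 -> 56
v4: WRITE c=15  (c history now [(2, 56), (4, 15)])
v5: WRITE f=0  (f history now [(5, 0)])
v6: WRITE f=15  (f history now [(5, 0), (6, 15)])
v7: WRITE c=21  (c history now [(2, 56), (4, 15), (7, 21)])
READ c @v7: history=[(2, 56), (4, 15), (7, 21)] -> pick v7 -> 21
v8: WRITE d=43  (d history now [(1, 3), (8, 43)])
v9: WRITE b=17  (b history now [(9, 17)])
v10: WRITE e=38  (e history now [(3, 16), (10, 38)])
v11: WRITE c=15  (c history now [(2, 56), (4, 15), (7, 21), (11, 15)])
READ e @v4: history=[(3, 16), (10, 38)] -> pick v3 -> 16
v12: WRITE e=36  (e history now [(3, 16), (10, 38), (12, 36)])
READ a @v11: history=[] -> no version <= 11 -> NONE
v13: WRITE a=16  (a history now [(13, 16)])
v14: WRITE b=4  (b history now [(9, 17), (14, 4)])
v15: WRITE e=45  (e history now [(3, 16), (10, 38), (12, 36), (15, 45)])
v16: WRITE c=33  (c history now [(2, 56), (4, 15), (7, 21), (11, 15), (16, 33)])
v17: WRITE f=10  (f history now [(5, 0), (6, 15), (17, 10)])
v18: WRITE f=32  (f history now [(5, 0), (6, 15), (17, 10), (18, 32)])
READ f @v1: history=[(5, 0), (6, 15), (17, 10), (18, 32)] -> no version <= 1 -> NONE
v19: WRITE a=11  (a history now [(13, 16), (19, 11)])
v20: WRITE b=57  (b history now [(9, 17), (14, 4), (20, 57)])
READ b @v1: history=[(9, 17), (14, 4), (20, 57)] -> no version <= 1 -> NONE
READ e @v6: history=[(3, 16), (10, 38), (12, 36), (15, 45)] -> pick v3 -> 16
v21: WRITE b=22  (b history now [(9, 17), (14, 4), (20, 57), (21, 22)])
v22: WRITE b=18  (b history now [(9, 17), (14, 4), (20, 57), (21, 22), (22, 18)])
v23: WRITE c=53  (c history now [(2, 56), (4, 15), (7, 21), (11, 15), (16, 33), (23, 53)])
READ c @v5: history=[(2, 56), (4, 15), (7, 21), (11, 15), (16, 33), (23, 53)] -> pick v4 -> 15
v24: WRITE b=45  (b history now [(9, 17), (14, 4), (20, 57), (21, 22), (22, 18), (24, 45)])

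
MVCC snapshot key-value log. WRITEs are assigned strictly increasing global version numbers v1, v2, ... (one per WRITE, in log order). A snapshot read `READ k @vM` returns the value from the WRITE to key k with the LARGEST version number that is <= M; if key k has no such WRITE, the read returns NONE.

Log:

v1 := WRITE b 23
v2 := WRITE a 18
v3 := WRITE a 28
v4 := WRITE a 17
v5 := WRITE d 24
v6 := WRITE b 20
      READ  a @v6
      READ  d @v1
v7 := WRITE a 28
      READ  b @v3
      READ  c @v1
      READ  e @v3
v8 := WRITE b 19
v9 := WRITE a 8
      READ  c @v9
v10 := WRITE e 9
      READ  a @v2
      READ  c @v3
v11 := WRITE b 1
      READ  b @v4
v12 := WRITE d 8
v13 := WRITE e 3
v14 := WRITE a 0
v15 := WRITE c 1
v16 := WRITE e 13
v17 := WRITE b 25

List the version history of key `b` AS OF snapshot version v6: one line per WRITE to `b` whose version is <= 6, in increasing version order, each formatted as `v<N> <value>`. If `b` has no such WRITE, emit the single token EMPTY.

Answer: v1 23
v6 20

Derivation:
Scan writes for key=b with version <= 6:
  v1 WRITE b 23 -> keep
  v2 WRITE a 18 -> skip
  v3 WRITE a 28 -> skip
  v4 WRITE a 17 -> skip
  v5 WRITE d 24 -> skip
  v6 WRITE b 20 -> keep
  v7 WRITE a 28 -> skip
  v8 WRITE b 19 -> drop (> snap)
  v9 WRITE a 8 -> skip
  v10 WRITE e 9 -> skip
  v11 WRITE b 1 -> drop (> snap)
  v12 WRITE d 8 -> skip
  v13 WRITE e 3 -> skip
  v14 WRITE a 0 -> skip
  v15 WRITE c 1 -> skip
  v16 WRITE e 13 -> skip
  v17 WRITE b 25 -> drop (> snap)
Collected: [(1, 23), (6, 20)]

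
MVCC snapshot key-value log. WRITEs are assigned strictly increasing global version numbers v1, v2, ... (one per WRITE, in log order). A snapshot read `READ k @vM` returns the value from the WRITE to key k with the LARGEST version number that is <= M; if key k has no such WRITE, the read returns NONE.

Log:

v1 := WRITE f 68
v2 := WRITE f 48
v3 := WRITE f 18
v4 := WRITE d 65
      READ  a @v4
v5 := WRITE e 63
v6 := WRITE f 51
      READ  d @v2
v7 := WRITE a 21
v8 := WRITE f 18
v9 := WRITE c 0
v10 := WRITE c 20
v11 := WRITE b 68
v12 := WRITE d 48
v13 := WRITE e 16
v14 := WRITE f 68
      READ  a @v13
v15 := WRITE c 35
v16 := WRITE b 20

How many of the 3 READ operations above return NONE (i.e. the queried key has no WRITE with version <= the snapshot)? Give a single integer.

Answer: 2

Derivation:
v1: WRITE f=68  (f history now [(1, 68)])
v2: WRITE f=48  (f history now [(1, 68), (2, 48)])
v3: WRITE f=18  (f history now [(1, 68), (2, 48), (3, 18)])
v4: WRITE d=65  (d history now [(4, 65)])
READ a @v4: history=[] -> no version <= 4 -> NONE
v5: WRITE e=63  (e history now [(5, 63)])
v6: WRITE f=51  (f history now [(1, 68), (2, 48), (3, 18), (6, 51)])
READ d @v2: history=[(4, 65)] -> no version <= 2 -> NONE
v7: WRITE a=21  (a history now [(7, 21)])
v8: WRITE f=18  (f history now [(1, 68), (2, 48), (3, 18), (6, 51), (8, 18)])
v9: WRITE c=0  (c history now [(9, 0)])
v10: WRITE c=20  (c history now [(9, 0), (10, 20)])
v11: WRITE b=68  (b history now [(11, 68)])
v12: WRITE d=48  (d history now [(4, 65), (12, 48)])
v13: WRITE e=16  (e history now [(5, 63), (13, 16)])
v14: WRITE f=68  (f history now [(1, 68), (2, 48), (3, 18), (6, 51), (8, 18), (14, 68)])
READ a @v13: history=[(7, 21)] -> pick v7 -> 21
v15: WRITE c=35  (c history now [(9, 0), (10, 20), (15, 35)])
v16: WRITE b=20  (b history now [(11, 68), (16, 20)])
Read results in order: ['NONE', 'NONE', '21']
NONE count = 2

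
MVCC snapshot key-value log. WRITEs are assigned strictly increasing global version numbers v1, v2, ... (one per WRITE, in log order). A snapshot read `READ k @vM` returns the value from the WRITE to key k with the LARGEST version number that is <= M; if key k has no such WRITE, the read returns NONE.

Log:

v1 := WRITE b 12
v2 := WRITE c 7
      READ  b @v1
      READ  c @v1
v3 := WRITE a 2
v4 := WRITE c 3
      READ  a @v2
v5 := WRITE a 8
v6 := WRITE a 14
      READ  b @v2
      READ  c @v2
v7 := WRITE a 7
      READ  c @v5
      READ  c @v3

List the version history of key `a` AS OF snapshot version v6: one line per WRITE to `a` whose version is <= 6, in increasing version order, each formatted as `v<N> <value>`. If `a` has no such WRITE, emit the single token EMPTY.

Scan writes for key=a with version <= 6:
  v1 WRITE b 12 -> skip
  v2 WRITE c 7 -> skip
  v3 WRITE a 2 -> keep
  v4 WRITE c 3 -> skip
  v5 WRITE a 8 -> keep
  v6 WRITE a 14 -> keep
  v7 WRITE a 7 -> drop (> snap)
Collected: [(3, 2), (5, 8), (6, 14)]

Answer: v3 2
v5 8
v6 14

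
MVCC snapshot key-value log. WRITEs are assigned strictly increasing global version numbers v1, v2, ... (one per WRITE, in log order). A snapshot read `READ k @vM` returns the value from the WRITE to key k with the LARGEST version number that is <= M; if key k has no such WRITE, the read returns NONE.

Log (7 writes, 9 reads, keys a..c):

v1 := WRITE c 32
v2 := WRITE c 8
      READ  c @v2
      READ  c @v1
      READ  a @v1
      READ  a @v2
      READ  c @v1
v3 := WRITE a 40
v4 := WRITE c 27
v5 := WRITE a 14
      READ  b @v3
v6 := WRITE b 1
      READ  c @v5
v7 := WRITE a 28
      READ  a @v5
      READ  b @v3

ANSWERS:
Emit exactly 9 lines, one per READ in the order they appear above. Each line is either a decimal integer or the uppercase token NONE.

Answer: 8
32
NONE
NONE
32
NONE
27
14
NONE

Derivation:
v1: WRITE c=32  (c history now [(1, 32)])
v2: WRITE c=8  (c history now [(1, 32), (2, 8)])
READ c @v2: history=[(1, 32), (2, 8)] -> pick v2 -> 8
READ c @v1: history=[(1, 32), (2, 8)] -> pick v1 -> 32
READ a @v1: history=[] -> no version <= 1 -> NONE
READ a @v2: history=[] -> no version <= 2 -> NONE
READ c @v1: history=[(1, 32), (2, 8)] -> pick v1 -> 32
v3: WRITE a=40  (a history now [(3, 40)])
v4: WRITE c=27  (c history now [(1, 32), (2, 8), (4, 27)])
v5: WRITE a=14  (a history now [(3, 40), (5, 14)])
READ b @v3: history=[] -> no version <= 3 -> NONE
v6: WRITE b=1  (b history now [(6, 1)])
READ c @v5: history=[(1, 32), (2, 8), (4, 27)] -> pick v4 -> 27
v7: WRITE a=28  (a history now [(3, 40), (5, 14), (7, 28)])
READ a @v5: history=[(3, 40), (5, 14), (7, 28)] -> pick v5 -> 14
READ b @v3: history=[(6, 1)] -> no version <= 3 -> NONE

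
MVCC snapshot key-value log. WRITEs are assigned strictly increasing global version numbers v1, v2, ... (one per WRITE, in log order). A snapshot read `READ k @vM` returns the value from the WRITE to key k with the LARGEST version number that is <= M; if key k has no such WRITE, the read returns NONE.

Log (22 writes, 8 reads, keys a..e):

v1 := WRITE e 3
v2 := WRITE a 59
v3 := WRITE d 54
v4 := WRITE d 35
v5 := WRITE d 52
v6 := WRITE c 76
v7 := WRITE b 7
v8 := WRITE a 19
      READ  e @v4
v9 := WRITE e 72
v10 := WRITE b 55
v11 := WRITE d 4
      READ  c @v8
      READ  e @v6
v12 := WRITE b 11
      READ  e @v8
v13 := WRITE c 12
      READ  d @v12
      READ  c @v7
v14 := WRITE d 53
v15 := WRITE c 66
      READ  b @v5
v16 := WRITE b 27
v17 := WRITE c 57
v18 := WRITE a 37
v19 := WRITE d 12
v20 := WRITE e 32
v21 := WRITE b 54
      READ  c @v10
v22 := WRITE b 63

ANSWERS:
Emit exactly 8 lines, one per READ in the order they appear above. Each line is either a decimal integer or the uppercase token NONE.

Answer: 3
76
3
3
4
76
NONE
76

Derivation:
v1: WRITE e=3  (e history now [(1, 3)])
v2: WRITE a=59  (a history now [(2, 59)])
v3: WRITE d=54  (d history now [(3, 54)])
v4: WRITE d=35  (d history now [(3, 54), (4, 35)])
v5: WRITE d=52  (d history now [(3, 54), (4, 35), (5, 52)])
v6: WRITE c=76  (c history now [(6, 76)])
v7: WRITE b=7  (b history now [(7, 7)])
v8: WRITE a=19  (a history now [(2, 59), (8, 19)])
READ e @v4: history=[(1, 3)] -> pick v1 -> 3
v9: WRITE e=72  (e history now [(1, 3), (9, 72)])
v10: WRITE b=55  (b history now [(7, 7), (10, 55)])
v11: WRITE d=4  (d history now [(3, 54), (4, 35), (5, 52), (11, 4)])
READ c @v8: history=[(6, 76)] -> pick v6 -> 76
READ e @v6: history=[(1, 3), (9, 72)] -> pick v1 -> 3
v12: WRITE b=11  (b history now [(7, 7), (10, 55), (12, 11)])
READ e @v8: history=[(1, 3), (9, 72)] -> pick v1 -> 3
v13: WRITE c=12  (c history now [(6, 76), (13, 12)])
READ d @v12: history=[(3, 54), (4, 35), (5, 52), (11, 4)] -> pick v11 -> 4
READ c @v7: history=[(6, 76), (13, 12)] -> pick v6 -> 76
v14: WRITE d=53  (d history now [(3, 54), (4, 35), (5, 52), (11, 4), (14, 53)])
v15: WRITE c=66  (c history now [(6, 76), (13, 12), (15, 66)])
READ b @v5: history=[(7, 7), (10, 55), (12, 11)] -> no version <= 5 -> NONE
v16: WRITE b=27  (b history now [(7, 7), (10, 55), (12, 11), (16, 27)])
v17: WRITE c=57  (c history now [(6, 76), (13, 12), (15, 66), (17, 57)])
v18: WRITE a=37  (a history now [(2, 59), (8, 19), (18, 37)])
v19: WRITE d=12  (d history now [(3, 54), (4, 35), (5, 52), (11, 4), (14, 53), (19, 12)])
v20: WRITE e=32  (e history now [(1, 3), (9, 72), (20, 32)])
v21: WRITE b=54  (b history now [(7, 7), (10, 55), (12, 11), (16, 27), (21, 54)])
READ c @v10: history=[(6, 76), (13, 12), (15, 66), (17, 57)] -> pick v6 -> 76
v22: WRITE b=63  (b history now [(7, 7), (10, 55), (12, 11), (16, 27), (21, 54), (22, 63)])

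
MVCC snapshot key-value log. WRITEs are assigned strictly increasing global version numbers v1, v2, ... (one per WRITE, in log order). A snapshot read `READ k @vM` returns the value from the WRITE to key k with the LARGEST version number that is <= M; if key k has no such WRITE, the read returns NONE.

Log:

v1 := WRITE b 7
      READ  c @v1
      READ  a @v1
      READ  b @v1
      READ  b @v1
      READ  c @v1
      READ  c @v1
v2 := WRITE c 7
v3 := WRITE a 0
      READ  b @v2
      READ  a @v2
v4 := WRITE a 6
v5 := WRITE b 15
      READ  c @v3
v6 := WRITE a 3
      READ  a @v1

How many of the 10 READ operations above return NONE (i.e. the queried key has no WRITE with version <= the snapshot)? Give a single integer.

Answer: 6

Derivation:
v1: WRITE b=7  (b history now [(1, 7)])
READ c @v1: history=[] -> no version <= 1 -> NONE
READ a @v1: history=[] -> no version <= 1 -> NONE
READ b @v1: history=[(1, 7)] -> pick v1 -> 7
READ b @v1: history=[(1, 7)] -> pick v1 -> 7
READ c @v1: history=[] -> no version <= 1 -> NONE
READ c @v1: history=[] -> no version <= 1 -> NONE
v2: WRITE c=7  (c history now [(2, 7)])
v3: WRITE a=0  (a history now [(3, 0)])
READ b @v2: history=[(1, 7)] -> pick v1 -> 7
READ a @v2: history=[(3, 0)] -> no version <= 2 -> NONE
v4: WRITE a=6  (a history now [(3, 0), (4, 6)])
v5: WRITE b=15  (b history now [(1, 7), (5, 15)])
READ c @v3: history=[(2, 7)] -> pick v2 -> 7
v6: WRITE a=3  (a history now [(3, 0), (4, 6), (6, 3)])
READ a @v1: history=[(3, 0), (4, 6), (6, 3)] -> no version <= 1 -> NONE
Read results in order: ['NONE', 'NONE', '7', '7', 'NONE', 'NONE', '7', 'NONE', '7', 'NONE']
NONE count = 6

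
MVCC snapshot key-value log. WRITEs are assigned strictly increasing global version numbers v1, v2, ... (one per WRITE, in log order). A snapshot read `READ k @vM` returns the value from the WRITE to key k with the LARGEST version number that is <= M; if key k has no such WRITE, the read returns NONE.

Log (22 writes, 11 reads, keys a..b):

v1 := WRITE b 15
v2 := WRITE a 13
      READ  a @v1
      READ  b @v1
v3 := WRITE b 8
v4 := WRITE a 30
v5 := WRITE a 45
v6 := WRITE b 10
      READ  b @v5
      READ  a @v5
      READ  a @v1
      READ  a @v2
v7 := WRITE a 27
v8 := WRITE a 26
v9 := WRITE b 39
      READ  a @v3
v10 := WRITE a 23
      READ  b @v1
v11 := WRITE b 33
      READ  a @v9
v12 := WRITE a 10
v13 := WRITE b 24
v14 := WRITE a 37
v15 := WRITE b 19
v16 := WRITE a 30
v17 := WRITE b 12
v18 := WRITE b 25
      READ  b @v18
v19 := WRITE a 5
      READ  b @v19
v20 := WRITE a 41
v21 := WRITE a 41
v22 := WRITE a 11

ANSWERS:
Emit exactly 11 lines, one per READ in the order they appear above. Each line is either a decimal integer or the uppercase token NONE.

Answer: NONE
15
8
45
NONE
13
13
15
26
25
25

Derivation:
v1: WRITE b=15  (b history now [(1, 15)])
v2: WRITE a=13  (a history now [(2, 13)])
READ a @v1: history=[(2, 13)] -> no version <= 1 -> NONE
READ b @v1: history=[(1, 15)] -> pick v1 -> 15
v3: WRITE b=8  (b history now [(1, 15), (3, 8)])
v4: WRITE a=30  (a history now [(2, 13), (4, 30)])
v5: WRITE a=45  (a history now [(2, 13), (4, 30), (5, 45)])
v6: WRITE b=10  (b history now [(1, 15), (3, 8), (6, 10)])
READ b @v5: history=[(1, 15), (3, 8), (6, 10)] -> pick v3 -> 8
READ a @v5: history=[(2, 13), (4, 30), (5, 45)] -> pick v5 -> 45
READ a @v1: history=[(2, 13), (4, 30), (5, 45)] -> no version <= 1 -> NONE
READ a @v2: history=[(2, 13), (4, 30), (5, 45)] -> pick v2 -> 13
v7: WRITE a=27  (a history now [(2, 13), (4, 30), (5, 45), (7, 27)])
v8: WRITE a=26  (a history now [(2, 13), (4, 30), (5, 45), (7, 27), (8, 26)])
v9: WRITE b=39  (b history now [(1, 15), (3, 8), (6, 10), (9, 39)])
READ a @v3: history=[(2, 13), (4, 30), (5, 45), (7, 27), (8, 26)] -> pick v2 -> 13
v10: WRITE a=23  (a history now [(2, 13), (4, 30), (5, 45), (7, 27), (8, 26), (10, 23)])
READ b @v1: history=[(1, 15), (3, 8), (6, 10), (9, 39)] -> pick v1 -> 15
v11: WRITE b=33  (b history now [(1, 15), (3, 8), (6, 10), (9, 39), (11, 33)])
READ a @v9: history=[(2, 13), (4, 30), (5, 45), (7, 27), (8, 26), (10, 23)] -> pick v8 -> 26
v12: WRITE a=10  (a history now [(2, 13), (4, 30), (5, 45), (7, 27), (8, 26), (10, 23), (12, 10)])
v13: WRITE b=24  (b history now [(1, 15), (3, 8), (6, 10), (9, 39), (11, 33), (13, 24)])
v14: WRITE a=37  (a history now [(2, 13), (4, 30), (5, 45), (7, 27), (8, 26), (10, 23), (12, 10), (14, 37)])
v15: WRITE b=19  (b history now [(1, 15), (3, 8), (6, 10), (9, 39), (11, 33), (13, 24), (15, 19)])
v16: WRITE a=30  (a history now [(2, 13), (4, 30), (5, 45), (7, 27), (8, 26), (10, 23), (12, 10), (14, 37), (16, 30)])
v17: WRITE b=12  (b history now [(1, 15), (3, 8), (6, 10), (9, 39), (11, 33), (13, 24), (15, 19), (17, 12)])
v18: WRITE b=25  (b history now [(1, 15), (3, 8), (6, 10), (9, 39), (11, 33), (13, 24), (15, 19), (17, 12), (18, 25)])
READ b @v18: history=[(1, 15), (3, 8), (6, 10), (9, 39), (11, 33), (13, 24), (15, 19), (17, 12), (18, 25)] -> pick v18 -> 25
v19: WRITE a=5  (a history now [(2, 13), (4, 30), (5, 45), (7, 27), (8, 26), (10, 23), (12, 10), (14, 37), (16, 30), (19, 5)])
READ b @v19: history=[(1, 15), (3, 8), (6, 10), (9, 39), (11, 33), (13, 24), (15, 19), (17, 12), (18, 25)] -> pick v18 -> 25
v20: WRITE a=41  (a history now [(2, 13), (4, 30), (5, 45), (7, 27), (8, 26), (10, 23), (12, 10), (14, 37), (16, 30), (19, 5), (20, 41)])
v21: WRITE a=41  (a history now [(2, 13), (4, 30), (5, 45), (7, 27), (8, 26), (10, 23), (12, 10), (14, 37), (16, 30), (19, 5), (20, 41), (21, 41)])
v22: WRITE a=11  (a history now [(2, 13), (4, 30), (5, 45), (7, 27), (8, 26), (10, 23), (12, 10), (14, 37), (16, 30), (19, 5), (20, 41), (21, 41), (22, 11)])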